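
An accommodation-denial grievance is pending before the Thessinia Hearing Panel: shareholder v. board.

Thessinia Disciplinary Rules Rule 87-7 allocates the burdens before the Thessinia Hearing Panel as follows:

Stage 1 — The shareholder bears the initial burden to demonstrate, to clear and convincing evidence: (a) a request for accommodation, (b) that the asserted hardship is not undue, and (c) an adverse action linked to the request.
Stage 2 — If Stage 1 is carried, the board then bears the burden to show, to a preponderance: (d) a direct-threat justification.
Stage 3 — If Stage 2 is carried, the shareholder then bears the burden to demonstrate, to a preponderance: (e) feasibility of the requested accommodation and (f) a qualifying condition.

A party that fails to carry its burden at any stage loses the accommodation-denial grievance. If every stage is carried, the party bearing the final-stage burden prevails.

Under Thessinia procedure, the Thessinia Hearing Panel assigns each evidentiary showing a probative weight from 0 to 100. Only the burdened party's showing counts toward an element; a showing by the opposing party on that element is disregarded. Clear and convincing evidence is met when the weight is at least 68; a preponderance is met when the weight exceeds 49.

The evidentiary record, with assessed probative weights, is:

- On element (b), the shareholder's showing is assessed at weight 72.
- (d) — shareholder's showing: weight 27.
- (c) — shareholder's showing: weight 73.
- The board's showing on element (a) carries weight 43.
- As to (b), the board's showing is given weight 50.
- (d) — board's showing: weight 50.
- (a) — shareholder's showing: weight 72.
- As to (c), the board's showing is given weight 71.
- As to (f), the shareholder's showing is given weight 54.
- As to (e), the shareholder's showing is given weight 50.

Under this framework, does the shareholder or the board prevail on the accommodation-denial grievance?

shareholder

At Stage 1 the shareholder must meet clear and convincing evidence (weight is at least 68): on (a) the weight is 72 (the board's 43 is given no effect), which does reach 68, so (a) meets the standard; on (b) the weight is 72 (the board's 50 is given no effect), which does reach 68, so (b) meets the standard; on (c) the weight is 73 (the board's 71 is given no effect), which does reach 68, so (c) meets the standard.
  The shareholder carries Stage 1; the board now bears the burden.
At Stage 2 the board must meet a preponderance (weight exceeds 49): on (d) the weight is 50 (the shareholder's 27 is given no effect), > 49, so (d) meets the standard.
  Stage 2 is satisfied; the onus moves to the shareholder.
At Stage 3 the shareholder must meet a preponderance (weight exceeds 49): on (e) the weight is 50, > 49, so (e) meets the standard; on (f) the weight is 54, which does exceed 49, so (f) meets the standard.
  The shareholder carries the last stage.
Every stage carried; the shareholder prevails.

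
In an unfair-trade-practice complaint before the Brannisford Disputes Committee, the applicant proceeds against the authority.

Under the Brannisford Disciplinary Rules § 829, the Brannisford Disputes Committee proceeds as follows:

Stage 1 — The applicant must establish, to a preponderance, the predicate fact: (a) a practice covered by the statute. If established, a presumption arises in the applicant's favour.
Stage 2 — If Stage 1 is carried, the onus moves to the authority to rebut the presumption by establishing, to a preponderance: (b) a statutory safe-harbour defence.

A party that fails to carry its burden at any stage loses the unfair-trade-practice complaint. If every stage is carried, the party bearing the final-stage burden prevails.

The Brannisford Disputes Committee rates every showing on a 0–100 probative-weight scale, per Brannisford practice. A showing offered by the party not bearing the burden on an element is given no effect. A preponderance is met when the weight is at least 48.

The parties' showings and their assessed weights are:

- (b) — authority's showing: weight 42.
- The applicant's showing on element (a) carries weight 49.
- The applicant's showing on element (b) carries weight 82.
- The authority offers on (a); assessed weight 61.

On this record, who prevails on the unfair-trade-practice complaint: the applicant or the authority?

applicant

Stage 1 — burden on applicant; standard: a preponderance (weight is at least 48).
    (a): 49 (authority's 61 disregarded) ≥ 48 [met]
  Stage 1 is satisfied; the onus moves to the authority.
Stage 2 — burden on authority; standard: a preponderance (weight is at least 48).
    (b): 42 (applicant's 82 disregarded) < 48 [not met]
  The authority does not carry Stage 2.
So the applicant prevails.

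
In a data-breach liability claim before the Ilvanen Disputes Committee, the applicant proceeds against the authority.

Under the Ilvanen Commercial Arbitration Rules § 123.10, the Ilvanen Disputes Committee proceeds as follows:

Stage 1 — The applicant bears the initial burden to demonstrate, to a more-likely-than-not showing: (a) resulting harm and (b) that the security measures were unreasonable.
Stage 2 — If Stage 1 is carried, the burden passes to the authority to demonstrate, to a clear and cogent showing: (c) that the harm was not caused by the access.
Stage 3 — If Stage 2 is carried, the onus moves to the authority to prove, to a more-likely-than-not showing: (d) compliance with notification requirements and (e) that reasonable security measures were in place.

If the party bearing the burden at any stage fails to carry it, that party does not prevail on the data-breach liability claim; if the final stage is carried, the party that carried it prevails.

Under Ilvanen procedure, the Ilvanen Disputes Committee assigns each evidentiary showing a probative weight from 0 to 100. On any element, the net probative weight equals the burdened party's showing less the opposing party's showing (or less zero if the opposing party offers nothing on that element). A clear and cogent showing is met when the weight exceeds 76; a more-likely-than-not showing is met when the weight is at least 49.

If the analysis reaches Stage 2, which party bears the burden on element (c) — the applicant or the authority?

Stage 2's rule assigns the burden to the authority (to a clear and cogent showing).

authority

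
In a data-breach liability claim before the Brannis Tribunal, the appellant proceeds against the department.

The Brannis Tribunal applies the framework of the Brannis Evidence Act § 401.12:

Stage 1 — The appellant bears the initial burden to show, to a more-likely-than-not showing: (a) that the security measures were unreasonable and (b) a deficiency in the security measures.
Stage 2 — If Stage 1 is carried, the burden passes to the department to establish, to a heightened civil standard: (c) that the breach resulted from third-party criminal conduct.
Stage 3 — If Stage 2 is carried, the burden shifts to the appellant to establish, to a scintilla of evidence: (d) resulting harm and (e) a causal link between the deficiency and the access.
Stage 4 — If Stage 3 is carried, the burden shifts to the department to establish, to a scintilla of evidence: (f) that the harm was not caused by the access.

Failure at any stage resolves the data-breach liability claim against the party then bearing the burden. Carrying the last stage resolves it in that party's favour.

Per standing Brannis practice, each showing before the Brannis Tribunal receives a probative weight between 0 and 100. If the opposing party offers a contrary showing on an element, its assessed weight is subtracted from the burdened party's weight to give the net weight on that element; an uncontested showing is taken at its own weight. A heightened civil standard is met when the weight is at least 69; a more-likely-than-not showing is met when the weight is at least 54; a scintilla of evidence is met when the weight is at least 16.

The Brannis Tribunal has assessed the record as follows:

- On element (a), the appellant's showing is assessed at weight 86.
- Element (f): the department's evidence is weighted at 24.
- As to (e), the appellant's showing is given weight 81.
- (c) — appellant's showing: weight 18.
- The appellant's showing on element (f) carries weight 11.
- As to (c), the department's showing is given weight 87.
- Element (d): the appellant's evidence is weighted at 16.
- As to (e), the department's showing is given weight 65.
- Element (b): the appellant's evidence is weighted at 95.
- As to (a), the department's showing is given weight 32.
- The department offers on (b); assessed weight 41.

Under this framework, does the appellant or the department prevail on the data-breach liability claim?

At Stage 1 the appellant must meet a more-likely-than-not showing (weight is at least 54): on (a) the weight is 86 less the opposing 32 gives net 54, ≥ 54, so (a) meets the standard; on (b) the weight is 95 less the opposing 41 gives net 54, which does reach 54, so (b) meets the standard.
  All elements met. The burden passes to the department.
At Stage 2 the department must meet a heightened civil standard (weight is at least 69): on (c) the weight is 87 less the opposing 18 gives net 69, which does reach 69, so (c) meets the standard.
  The department carries Stage 2; the appellant now bears the burden.
At Stage 3 the appellant must meet a scintilla of evidence (weight is at least 16): on (d) the weight is 16, which does reach 16, so (d) meets the standard; on (e) the weight is 81 less the opposing 65 gives net 16, which does reach 16, so (e) meets the standard.
  Stage 3 is satisfied; the onus moves to the department.
At Stage 4 the department must meet a scintilla of evidence (weight is at least 16): on (f) the weight is 24 less the opposing 11 gives net 13, < 16, so (f) does not meet the standard.
  Stage 4 not carried; the department fails its burden.
The appellant prevails.

appellant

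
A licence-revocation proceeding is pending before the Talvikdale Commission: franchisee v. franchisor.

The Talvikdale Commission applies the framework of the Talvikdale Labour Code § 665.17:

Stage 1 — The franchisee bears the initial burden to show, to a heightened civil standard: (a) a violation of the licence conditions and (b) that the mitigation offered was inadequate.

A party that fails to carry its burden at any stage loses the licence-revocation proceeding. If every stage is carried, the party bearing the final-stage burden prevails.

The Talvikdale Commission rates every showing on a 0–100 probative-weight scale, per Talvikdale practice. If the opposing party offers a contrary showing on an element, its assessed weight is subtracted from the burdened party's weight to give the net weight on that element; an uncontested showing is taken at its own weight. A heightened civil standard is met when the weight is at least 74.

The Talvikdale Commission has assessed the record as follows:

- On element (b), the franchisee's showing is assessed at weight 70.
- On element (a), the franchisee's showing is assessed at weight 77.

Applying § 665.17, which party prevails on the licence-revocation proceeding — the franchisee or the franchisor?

At Stage 1 the franchisee must meet a heightened civil standard (weight is at least 74): on (a) the weight is 77, ≥ 74, so (a) meets the standard; on (b) the weight is 70, which does not reach 74, so (b) does not meet the standard.
  Not every element is met, so the franchisee fails to carry Stage 1.
The analysis ends at Stage 1; the franchisor prevails.

franchisor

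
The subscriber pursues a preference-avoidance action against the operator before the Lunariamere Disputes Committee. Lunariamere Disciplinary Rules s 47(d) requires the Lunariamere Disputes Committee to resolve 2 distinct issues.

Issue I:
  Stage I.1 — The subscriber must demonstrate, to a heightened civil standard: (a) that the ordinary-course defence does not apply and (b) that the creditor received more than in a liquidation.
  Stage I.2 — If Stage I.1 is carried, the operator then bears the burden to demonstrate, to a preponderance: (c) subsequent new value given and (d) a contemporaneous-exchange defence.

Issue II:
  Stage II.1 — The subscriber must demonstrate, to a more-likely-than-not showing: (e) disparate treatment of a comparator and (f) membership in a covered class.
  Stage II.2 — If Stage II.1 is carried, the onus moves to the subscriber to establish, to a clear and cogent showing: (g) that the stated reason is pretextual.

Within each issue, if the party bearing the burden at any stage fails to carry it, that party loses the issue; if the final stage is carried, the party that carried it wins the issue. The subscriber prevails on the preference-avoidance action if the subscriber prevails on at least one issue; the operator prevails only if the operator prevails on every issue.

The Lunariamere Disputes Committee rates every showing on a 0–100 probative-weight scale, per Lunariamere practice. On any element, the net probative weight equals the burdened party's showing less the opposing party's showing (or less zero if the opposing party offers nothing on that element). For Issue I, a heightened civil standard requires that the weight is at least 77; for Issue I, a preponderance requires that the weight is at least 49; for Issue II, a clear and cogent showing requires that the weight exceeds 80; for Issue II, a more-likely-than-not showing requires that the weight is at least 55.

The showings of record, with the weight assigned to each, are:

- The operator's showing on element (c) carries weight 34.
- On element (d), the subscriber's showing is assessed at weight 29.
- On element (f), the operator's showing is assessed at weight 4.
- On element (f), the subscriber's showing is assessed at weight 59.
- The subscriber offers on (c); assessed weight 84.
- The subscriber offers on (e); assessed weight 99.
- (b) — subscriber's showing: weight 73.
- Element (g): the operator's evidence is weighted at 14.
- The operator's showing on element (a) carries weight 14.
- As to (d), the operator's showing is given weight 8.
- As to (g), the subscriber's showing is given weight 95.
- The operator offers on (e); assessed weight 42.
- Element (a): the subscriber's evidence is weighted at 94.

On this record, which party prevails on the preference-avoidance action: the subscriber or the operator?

— Issue I —
At Stage I.1 the subscriber must meet a heightened civil standard (weight is at least 77): on (a) the weight is 94 less the opposing 14 gives net 80, which does reach 77, so (a) meets the standard; on (b) the weight is 73, < 77, so (b) does not meet the standard.
  Stage I.1 not carried; the subscriber fails its burden.
The analysis ends at Stage I.1; the operator prevails on this issue.
— Issue II —
Stage II.1 — burden on subscriber; standard: a more-likely-than-not showing (weight is at least 55).
    (e): 99 − 42 = 57 ≥ 55 [met]
    (f): 59 − 4 = 55 ≥ 55 [met]
  Stage II.1 carried; the burden remains with the subscriber.
Stage II.2 — burden on subscriber; standard: a clear and cogent showing (weight exceeds 80).
    (g): 95 − 14 = 81 > 80 [met]
  All elements met at the final stage.
All stages carried — the subscriber prevails on this issue.
Per-issue: Issue I → operator; Issue II → subscriber. The subscriber must prevail on at least one issue; overall, the subscriber prevails.

subscriber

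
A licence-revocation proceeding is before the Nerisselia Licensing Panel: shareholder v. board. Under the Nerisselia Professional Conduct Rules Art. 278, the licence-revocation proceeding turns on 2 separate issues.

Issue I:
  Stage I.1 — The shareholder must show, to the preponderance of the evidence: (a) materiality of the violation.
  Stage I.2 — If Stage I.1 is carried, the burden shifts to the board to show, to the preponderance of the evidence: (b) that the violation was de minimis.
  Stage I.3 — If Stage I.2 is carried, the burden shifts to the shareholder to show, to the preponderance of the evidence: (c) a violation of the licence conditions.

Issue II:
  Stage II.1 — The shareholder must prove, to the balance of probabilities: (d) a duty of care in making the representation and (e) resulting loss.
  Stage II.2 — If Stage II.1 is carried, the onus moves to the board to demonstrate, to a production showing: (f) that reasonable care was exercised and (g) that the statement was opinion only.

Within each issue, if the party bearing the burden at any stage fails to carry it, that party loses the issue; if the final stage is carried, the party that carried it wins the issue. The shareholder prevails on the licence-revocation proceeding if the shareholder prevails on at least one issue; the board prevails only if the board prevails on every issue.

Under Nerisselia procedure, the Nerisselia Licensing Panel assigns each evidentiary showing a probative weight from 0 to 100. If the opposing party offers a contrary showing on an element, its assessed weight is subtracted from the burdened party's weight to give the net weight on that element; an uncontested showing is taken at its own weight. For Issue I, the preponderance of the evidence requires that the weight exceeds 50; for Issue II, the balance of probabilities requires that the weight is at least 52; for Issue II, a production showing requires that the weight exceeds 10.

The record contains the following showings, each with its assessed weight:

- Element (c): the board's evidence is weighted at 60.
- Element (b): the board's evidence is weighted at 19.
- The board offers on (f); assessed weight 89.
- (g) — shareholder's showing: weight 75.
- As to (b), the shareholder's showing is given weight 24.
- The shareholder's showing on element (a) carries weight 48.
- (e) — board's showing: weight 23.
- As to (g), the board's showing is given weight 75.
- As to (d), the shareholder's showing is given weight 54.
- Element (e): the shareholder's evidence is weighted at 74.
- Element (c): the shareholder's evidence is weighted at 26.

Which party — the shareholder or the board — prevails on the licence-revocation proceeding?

— Issue I —
Stage I.1 (shareholder, the preponderance of the evidence, weight exceeds 50): (a) 48 ≤ 50 — fails.
  Stage I.1 not carried; the shareholder fails its burden.
The analysis ends at Stage I.1; the board prevails on this issue.
— Issue II —
Stage II.1 — burden on shareholder; standard: the balance of probabilities (weight is at least 52).
    (d): 54 ≥ 52 [met]
    (e): 74 − 23 = 51 < 52 [not met]
  Stage II.1 not carried; the shareholder fails its burden.
So the board prevails on this issue.
Per-issue: Issue I → board; Issue II → board. The shareholder must prevail on at least one issue; overall, the board prevails.

board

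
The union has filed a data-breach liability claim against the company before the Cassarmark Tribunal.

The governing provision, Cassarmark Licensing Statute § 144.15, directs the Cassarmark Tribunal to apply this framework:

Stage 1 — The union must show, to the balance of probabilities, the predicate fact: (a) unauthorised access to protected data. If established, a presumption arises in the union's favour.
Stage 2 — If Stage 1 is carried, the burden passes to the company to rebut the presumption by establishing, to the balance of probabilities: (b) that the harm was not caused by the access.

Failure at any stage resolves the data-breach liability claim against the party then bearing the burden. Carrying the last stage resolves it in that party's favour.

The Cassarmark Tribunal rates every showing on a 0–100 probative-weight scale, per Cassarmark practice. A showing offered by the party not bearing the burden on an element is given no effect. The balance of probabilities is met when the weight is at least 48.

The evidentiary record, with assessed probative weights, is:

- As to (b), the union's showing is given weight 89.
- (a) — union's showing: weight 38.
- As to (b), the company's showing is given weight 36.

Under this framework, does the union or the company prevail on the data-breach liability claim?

At Stage 1 the union must meet the balance of probabilities (weight is at least 48): on (a) the weight is 38, which does not reach 48, so (a) does not meet the standard.
  Stage 1 not carried; the union fails its burden.
The company prevails.

company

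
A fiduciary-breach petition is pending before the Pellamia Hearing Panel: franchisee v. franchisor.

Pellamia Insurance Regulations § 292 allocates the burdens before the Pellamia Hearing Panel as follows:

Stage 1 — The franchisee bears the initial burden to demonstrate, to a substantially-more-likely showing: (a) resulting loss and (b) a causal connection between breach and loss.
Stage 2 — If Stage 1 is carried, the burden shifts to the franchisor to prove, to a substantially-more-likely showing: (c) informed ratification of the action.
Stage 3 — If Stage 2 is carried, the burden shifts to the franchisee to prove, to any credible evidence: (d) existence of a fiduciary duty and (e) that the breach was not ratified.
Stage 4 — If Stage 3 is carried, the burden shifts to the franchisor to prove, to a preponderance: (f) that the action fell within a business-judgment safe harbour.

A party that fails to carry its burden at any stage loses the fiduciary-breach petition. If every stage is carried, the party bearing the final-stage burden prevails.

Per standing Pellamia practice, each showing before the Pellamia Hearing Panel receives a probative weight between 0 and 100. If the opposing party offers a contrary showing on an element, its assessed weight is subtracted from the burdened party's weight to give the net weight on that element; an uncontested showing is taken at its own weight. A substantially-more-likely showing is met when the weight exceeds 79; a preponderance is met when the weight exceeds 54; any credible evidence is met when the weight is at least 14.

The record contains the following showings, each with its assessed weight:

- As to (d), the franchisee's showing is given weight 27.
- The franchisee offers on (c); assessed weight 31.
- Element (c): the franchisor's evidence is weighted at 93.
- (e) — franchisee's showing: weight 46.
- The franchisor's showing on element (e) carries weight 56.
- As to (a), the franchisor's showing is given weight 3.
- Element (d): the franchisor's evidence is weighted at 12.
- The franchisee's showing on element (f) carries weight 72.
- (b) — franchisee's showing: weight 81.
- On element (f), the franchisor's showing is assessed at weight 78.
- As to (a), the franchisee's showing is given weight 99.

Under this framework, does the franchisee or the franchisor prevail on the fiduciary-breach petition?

At Stage 1 the franchisee must meet a substantially-more-likely showing (weight exceeds 79): on (a) the weight is 99 less the opposing 3 gives net 96, > 79, so (a) meets the standard; on (b) the weight is 81, which does exceed 79, so (b) meets the standard.
  Stage 1 is satisfied; the onus moves to the franchisor.
At Stage 2 the franchisor must meet a substantially-more-likely showing (weight exceeds 79): on (c) the weight is 93 less the opposing 31 gives net 62, which does not exceed 79, so (c) does not meet the standard.
  The franchisor does not carry Stage 2.
So the franchisee prevails.

franchisee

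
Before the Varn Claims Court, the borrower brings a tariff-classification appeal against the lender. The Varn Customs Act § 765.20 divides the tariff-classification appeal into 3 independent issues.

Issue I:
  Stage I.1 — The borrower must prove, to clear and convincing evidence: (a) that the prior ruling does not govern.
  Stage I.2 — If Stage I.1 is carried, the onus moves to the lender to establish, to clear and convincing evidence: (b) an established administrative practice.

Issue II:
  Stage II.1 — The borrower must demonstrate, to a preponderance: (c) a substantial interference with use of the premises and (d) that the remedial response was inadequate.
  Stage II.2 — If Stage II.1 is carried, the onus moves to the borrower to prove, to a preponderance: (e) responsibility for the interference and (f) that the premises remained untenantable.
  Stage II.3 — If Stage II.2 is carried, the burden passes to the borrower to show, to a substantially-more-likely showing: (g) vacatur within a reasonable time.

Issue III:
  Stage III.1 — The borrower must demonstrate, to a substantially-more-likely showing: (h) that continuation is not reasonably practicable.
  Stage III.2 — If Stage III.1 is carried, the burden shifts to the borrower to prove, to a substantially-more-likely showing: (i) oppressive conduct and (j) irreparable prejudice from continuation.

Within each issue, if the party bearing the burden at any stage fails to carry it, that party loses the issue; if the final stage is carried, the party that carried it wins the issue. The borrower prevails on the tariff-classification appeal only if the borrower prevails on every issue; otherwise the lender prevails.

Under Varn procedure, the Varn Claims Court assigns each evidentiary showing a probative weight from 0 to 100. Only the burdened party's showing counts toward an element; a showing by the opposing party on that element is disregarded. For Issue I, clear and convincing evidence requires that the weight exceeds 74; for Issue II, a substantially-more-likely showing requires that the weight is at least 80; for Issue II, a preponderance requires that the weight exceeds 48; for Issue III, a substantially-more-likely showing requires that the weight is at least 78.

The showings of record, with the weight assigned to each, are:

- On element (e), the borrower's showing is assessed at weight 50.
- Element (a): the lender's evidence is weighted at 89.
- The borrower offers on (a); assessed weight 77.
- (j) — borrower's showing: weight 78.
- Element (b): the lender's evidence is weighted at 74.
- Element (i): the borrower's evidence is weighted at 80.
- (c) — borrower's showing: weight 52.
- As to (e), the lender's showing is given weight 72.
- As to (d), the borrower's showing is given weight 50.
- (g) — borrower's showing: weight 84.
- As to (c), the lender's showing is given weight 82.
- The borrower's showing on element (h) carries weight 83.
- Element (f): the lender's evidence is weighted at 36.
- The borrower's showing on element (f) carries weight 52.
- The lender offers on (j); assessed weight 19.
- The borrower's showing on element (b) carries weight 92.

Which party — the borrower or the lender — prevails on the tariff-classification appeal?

borrower

— Issue I —
At Stage I.1 the borrower must meet clear and convincing evidence (weight exceeds 74): on (a) the weight is 77 (the lender's 89 is given no effect), which does exceed 74, so (a) meets the standard.
  The borrower carries Stage I.1; the lender now bears the burden.
At Stage I.2 the lender must meet clear and convincing evidence (weight exceeds 74): on (b) the weight is 74 (the borrower's 92 is given no effect), ≤ 74, so (b) does not meet the standard.
  Not every element is met, so the lender fails to carry Stage I.2.
So the borrower prevails on this issue.
— Issue II —
Stage II.1 — burden on borrower; standard: a preponderance (weight exceeds 48).
    (c): 52 (lender's 82 disregarded) > 48 [met]
    (d): 50 > 48 [met]
  Stage II.1 carried; the burden remains with the borrower.
Stage II.2 — burden on borrower; standard: a preponderance (weight exceeds 48).
    (e): 50 (lender's 72 disregarded) > 48 [met]
    (f): 52 (lender's 36 disregarded) > 48 [met]
  Stage II.2 is satisfied; the borrower continues to bear the burden.
Stage II.3 — burden on borrower; standard: a substantially-more-likely showing (weight is at least 80).
    (g): 84 ≥ 80 [met]
  All elements met at the final stage.
Every stage carried; the borrower prevails on this issue.
— Issue III —
Stage III.1 — burden on borrower; standard: a substantially-more-likely showing (weight is at least 78).
    (h): 83 ≥ 78 [met]
  Stage III.1 is satisfied; the borrower continues to bear the burden.
Stage III.2 — burden on borrower; standard: a substantially-more-likely showing (weight is at least 78).
    (i): 80 ≥ 78 [met]
    (j): 78 (lender's 19 disregarded) ≥ 78 [met]
  Stage III.2 carried; the final stage is satisfied.
All stages carried — the borrower prevails on this issue.
Per-issue: Issue I → borrower; Issue II → borrower; Issue III → borrower. The borrower must prevail on every issue; overall, the borrower prevails.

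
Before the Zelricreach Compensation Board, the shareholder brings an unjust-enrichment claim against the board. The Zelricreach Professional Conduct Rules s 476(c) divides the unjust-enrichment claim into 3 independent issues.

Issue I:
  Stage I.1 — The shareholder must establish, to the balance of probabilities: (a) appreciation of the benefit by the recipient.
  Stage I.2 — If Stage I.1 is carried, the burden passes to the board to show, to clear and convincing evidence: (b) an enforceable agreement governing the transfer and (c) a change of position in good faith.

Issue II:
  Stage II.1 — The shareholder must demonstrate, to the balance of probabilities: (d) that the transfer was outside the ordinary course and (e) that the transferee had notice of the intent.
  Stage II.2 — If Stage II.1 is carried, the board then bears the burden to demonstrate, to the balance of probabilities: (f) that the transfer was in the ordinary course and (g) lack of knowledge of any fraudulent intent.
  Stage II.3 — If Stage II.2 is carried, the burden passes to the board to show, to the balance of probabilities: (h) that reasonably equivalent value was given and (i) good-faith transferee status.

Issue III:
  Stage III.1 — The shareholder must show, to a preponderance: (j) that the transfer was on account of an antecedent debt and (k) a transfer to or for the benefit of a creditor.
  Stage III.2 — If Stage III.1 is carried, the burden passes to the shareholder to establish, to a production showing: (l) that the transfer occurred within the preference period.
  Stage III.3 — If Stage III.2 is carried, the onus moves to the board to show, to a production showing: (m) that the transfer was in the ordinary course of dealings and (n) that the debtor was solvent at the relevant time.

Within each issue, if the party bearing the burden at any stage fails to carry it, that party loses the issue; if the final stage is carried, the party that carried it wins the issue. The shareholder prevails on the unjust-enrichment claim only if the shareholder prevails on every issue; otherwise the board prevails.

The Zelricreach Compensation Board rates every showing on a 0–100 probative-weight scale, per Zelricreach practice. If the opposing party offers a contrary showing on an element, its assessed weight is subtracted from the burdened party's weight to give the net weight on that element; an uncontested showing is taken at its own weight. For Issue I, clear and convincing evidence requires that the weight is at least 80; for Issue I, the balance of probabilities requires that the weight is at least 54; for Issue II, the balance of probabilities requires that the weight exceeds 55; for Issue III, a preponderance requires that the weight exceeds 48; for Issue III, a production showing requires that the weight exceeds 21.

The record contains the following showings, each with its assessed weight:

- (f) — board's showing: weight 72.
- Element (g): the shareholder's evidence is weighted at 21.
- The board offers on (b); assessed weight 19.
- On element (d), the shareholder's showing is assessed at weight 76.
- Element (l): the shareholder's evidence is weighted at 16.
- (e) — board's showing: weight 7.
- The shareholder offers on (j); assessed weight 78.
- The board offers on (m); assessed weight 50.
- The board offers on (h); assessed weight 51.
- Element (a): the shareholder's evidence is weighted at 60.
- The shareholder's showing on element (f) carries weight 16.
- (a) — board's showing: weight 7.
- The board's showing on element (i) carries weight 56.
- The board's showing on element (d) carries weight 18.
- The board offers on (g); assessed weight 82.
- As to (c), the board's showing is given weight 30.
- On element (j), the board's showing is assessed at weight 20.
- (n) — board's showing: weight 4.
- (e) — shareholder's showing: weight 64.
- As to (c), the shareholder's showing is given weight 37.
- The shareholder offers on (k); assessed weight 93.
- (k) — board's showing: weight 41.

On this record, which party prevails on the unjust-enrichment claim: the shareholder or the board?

board

— Issue I —
At Stage I.1 the shareholder must meet the balance of probabilities (weight is at least 54): on (a) the weight is 60 less the opposing 7 gives net 53, < 54, so (a) does not meet the standard.
  The shareholder does not carry Stage I.1.
The analysis ends at Stage I.1; the board prevails on this issue.
— Issue II —
Stage II.1 — burden on shareholder; standard: the balance of probabilities (weight exceeds 55).
    (d): 76 − 18 = 58 > 55 [met]
    (e): 64 − 7 = 57 > 55 [met]
  All elements met. The burden passes to the board.
Stage II.2 — burden on board; standard: the balance of probabilities (weight exceeds 55).
    (f): 72 − 16 = 56 > 55 [met]
    (g): 82 − 21 = 61 > 55 [met]
  Stage II.2 is satisfied; the board continues to bear the burden.
Stage II.3 — burden on board; standard: the balance of probabilities (weight exceeds 55).
    (h): 51 ≤ 55 [not met]
    (i): 56 > 55 [met]
  The board does not carry Stage II.3.
The analysis ends at Stage II.3; the shareholder prevails on this issue.
— Issue III —
At Stage III.1 the shareholder must meet a preponderance (weight exceeds 48): on (j) the weight is 78 less the opposing 20 gives net 58, which does exceed 48, so (j) meets the standard; on (k) the weight is 93 less the opposing 41 gives net 52, > 48, so (k) meets the standard.
  All elements met. The shareholder retains the burden for Stage III.2.
At Stage III.2 the shareholder must meet a production showing (weight exceeds 21): on (l) the weight is 16, which does not exceed 21, so (l) does not meet the standard.
  Stage III.2 not carried; the shareholder fails its burden.
The board prevails on this issue.
Per-issue: Issue I → board; Issue II → shareholder; Issue III → board. The shareholder must prevail on every issue; overall, the board prevails.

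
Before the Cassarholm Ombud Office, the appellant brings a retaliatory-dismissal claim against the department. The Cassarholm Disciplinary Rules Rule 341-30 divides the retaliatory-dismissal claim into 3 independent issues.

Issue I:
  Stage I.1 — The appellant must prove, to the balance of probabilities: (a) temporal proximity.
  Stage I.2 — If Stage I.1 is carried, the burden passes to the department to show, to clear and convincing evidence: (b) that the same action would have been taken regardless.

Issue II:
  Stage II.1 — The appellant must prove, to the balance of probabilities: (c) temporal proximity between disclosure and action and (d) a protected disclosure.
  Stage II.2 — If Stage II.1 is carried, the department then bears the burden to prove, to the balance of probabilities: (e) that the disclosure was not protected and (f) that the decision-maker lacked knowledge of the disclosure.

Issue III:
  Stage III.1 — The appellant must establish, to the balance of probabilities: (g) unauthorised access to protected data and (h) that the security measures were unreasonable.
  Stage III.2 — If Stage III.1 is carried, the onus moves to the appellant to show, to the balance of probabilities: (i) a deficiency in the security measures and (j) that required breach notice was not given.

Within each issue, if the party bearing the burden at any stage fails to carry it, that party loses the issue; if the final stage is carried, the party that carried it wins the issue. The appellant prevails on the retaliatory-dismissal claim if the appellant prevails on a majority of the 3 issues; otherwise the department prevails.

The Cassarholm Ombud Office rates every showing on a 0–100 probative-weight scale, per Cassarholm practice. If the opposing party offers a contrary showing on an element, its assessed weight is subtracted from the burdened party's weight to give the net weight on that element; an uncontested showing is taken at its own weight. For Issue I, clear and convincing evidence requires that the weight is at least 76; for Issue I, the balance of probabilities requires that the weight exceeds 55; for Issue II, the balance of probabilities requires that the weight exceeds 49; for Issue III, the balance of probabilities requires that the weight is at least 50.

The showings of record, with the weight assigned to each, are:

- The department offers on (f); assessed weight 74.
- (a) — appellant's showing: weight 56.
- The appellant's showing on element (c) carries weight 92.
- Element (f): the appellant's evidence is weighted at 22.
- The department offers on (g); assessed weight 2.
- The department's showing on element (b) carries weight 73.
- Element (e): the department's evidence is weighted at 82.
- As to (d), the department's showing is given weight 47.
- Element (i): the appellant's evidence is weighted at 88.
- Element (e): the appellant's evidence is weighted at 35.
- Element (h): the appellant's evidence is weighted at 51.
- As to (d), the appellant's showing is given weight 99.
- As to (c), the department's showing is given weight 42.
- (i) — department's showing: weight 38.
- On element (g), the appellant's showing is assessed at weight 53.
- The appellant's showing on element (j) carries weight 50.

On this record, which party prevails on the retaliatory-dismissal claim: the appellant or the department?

appellant

— Issue I —
At Stage I.1 the appellant must meet the balance of probabilities (weight exceeds 55): on (a) the weight is 56, which does exceed 55, so (a) meets the standard.
  All elements met. The burden passes to the department.
At Stage I.2 the department must meet clear and convincing evidence (weight is at least 76): on (b) the weight is 73, which does not reach 76, so (b) does not meet the standard.
  The department does not carry Stage I.2.
So the appellant prevails on this issue.
— Issue II —
At Stage II.1 the appellant must meet the balance of probabilities (weight exceeds 49): on (c) the weight is 92 less the opposing 42 gives net 50, which does exceed 49, so (c) meets the standard; on (d) the weight is 99 less the opposing 47 gives net 52, > 49, so (d) meets the standard.
  All elements met. The burden passes to the department.
At Stage II.2 the department must meet the balance of probabilities (weight exceeds 49): on (e) the weight is 82 less the opposing 35 gives net 47, which does not exceed 49, so (e) does not meet the standard; on (f) the weight is 74 less the opposing 22 gives net 52, > 49, so (f) meets the standard.
  Stage II.2 not carried; the department fails its burden.
The appellant prevails on this issue.
— Issue III —
At Stage III.1 the appellant must meet the balance of probabilities (weight is at least 50): on (g) the weight is 53 less the opposing 2 gives net 51, ≥ 50, so (g) meets the standard; on (h) the weight is 51, ≥ 50, so (h) meets the standard.
  All elements met. The appellant retains the burden for Stage III.2.
At Stage III.2 the appellant must meet the balance of probabilities (weight is at least 50): on (i) the weight is 88 less the opposing 38 gives net 50, which does reach 50, so (i) meets the standard; on (j) the weight is 50, ≥ 50, so (j) meets the standard.
  Stage III.2 carried; the final stage is satisfied.
With every stage satisfied, the appellant prevails on this issue.
Per-issue: Issue I → appellant; Issue II → appellant; Issue III → appellant. The appellant must prevail on a majority of issues; overall, the appellant prevails.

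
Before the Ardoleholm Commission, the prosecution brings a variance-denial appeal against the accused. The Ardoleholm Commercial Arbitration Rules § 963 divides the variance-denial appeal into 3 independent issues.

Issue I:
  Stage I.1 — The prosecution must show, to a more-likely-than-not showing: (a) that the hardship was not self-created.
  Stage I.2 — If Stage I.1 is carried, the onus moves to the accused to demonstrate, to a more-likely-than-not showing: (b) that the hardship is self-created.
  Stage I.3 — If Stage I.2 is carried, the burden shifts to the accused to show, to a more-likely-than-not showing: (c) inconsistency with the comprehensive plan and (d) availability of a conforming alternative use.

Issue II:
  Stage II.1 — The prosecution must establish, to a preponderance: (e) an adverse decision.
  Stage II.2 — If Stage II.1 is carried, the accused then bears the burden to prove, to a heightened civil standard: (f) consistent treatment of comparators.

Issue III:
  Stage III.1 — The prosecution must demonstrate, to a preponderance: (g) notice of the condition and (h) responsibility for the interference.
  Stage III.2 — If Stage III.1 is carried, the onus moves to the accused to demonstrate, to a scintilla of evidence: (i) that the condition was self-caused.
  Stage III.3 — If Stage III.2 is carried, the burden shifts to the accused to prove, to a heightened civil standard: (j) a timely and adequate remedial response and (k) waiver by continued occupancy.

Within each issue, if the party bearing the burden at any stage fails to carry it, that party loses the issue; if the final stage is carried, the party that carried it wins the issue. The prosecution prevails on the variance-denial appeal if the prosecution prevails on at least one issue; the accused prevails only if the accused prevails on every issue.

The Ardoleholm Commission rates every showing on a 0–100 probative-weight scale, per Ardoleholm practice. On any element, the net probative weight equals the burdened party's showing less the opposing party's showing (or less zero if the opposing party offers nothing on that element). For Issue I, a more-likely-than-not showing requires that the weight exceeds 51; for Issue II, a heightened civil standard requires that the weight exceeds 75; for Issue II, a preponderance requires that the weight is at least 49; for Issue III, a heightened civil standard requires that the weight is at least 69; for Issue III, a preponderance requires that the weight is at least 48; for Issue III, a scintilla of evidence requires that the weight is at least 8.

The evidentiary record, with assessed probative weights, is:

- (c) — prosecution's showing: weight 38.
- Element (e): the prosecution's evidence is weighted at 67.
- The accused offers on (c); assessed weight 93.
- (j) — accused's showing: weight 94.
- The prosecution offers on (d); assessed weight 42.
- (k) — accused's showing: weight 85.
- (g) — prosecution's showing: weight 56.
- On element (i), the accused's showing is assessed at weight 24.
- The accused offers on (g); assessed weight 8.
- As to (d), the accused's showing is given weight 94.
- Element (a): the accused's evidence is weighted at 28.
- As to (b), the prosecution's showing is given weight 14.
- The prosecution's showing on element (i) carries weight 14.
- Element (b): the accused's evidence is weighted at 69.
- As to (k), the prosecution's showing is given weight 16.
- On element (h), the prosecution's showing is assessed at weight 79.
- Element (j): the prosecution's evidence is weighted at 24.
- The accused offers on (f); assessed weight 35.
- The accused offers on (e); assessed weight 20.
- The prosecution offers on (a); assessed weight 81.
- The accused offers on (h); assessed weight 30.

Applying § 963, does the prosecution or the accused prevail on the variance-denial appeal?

— Issue I —
At Stage I.1 the prosecution must meet a more-likely-than-not showing (weight exceeds 51): on (a) the weight is 81 less the opposing 28 gives net 53, which does exceed 51, so (a) meets the standard.
  Stage I.1 carried; the burden shifts to the accused.
At Stage I.2 the accused must meet a more-likely-than-not showing (weight exceeds 51): on (b) the weight is 69 less the opposing 14 gives net 55, which does exceed 51, so (b) meets the standard.
  All elements met. The accused retains the burden for Stage I.3.
At Stage I.3 the accused must meet a more-likely-than-not showing (weight exceeds 51): on (c) the weight is 93 less the opposing 38 gives net 55, which does exceed 51, so (c) meets the standard; on (d) the weight is 94 less the opposing 42 gives net 52, which does exceed 51, so (d) meets the standard.
  All elements met at the final stage.
All stages carried — the accused prevails on this issue.
— Issue II —
At Stage II.1 the prosecution must meet a preponderance (weight is at least 49): on (e) the weight is 67 less the opposing 20 gives net 47, which does not reach 49, so (e) does not meet the standard.
  The prosecution does not carry Stage II.1.
The analysis ends at Stage II.1; the accused prevails on this issue.
— Issue III —
Stage III.1 — burden on prosecution; standard: a preponderance (weight is at least 48).
    (g): 56 − 8 = 48 ≥ 48 [met]
    (h): 79 − 30 = 49 ≥ 48 [met]
  Stage III.1 is satisfied; the onus moves to the accused.
Stage III.2 — burden on accused; standard: a scintilla of evidence (weight is at least 8).
    (i): 24 − 14 = 10 ≥ 8 [met]
  Stage III.2 carried; the burden remains with the accused.
Stage III.3 — burden on accused; standard: a heightened civil standard (weight is at least 69).
    (j): 94 − 24 = 70 ≥ 69 [met]
    (k): 85 − 16 = 69 ≥ 69 [met]
  All elements met at the final stage.
With every stage satisfied, the accused prevails on this issue.
Per-issue: Issue I → accused; Issue II → accused; Issue III → accused. The prosecution must prevail on at least one issue; overall, the accused prevails.

accused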